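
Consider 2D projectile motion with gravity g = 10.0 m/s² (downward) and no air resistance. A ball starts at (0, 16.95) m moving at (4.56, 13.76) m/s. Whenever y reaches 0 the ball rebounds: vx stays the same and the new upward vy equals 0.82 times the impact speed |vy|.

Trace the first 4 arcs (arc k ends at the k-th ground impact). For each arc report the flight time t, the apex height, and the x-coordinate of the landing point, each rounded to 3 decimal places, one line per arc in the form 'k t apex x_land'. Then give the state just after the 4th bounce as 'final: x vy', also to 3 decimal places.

1 3.675 26.417 16.756
2 3.770 17.763 33.946
3 3.091 11.944 48.041
4 2.535 8.031 59.599
final: 59.599 10.392

Arc 1: start y=16.950, vy=13.760 → t=3.675, apex=26.417, x_land=16.756, impact vy=-22.986
  bounce: vy ← 0.82·22.986 = 18.848
Arc 2: start y=0.000, vy=18.848 → t=3.770, apex=17.763, x_land=33.946, impact vy=-18.848
  bounce: vy ← 0.82·18.848 = 15.456
Arc 3: start y=0.000, vy=15.456 → t=3.091, apex=11.944, x_land=48.041, impact vy=-15.456
  bounce: vy ← 0.82·15.456 = 12.674
Arc 4: start y=0.000, vy=12.674 → t=2.535, apex=8.031, x_land=59.599, impact vy=-12.674
  bounce: vy ← 0.82·12.674 = 10.392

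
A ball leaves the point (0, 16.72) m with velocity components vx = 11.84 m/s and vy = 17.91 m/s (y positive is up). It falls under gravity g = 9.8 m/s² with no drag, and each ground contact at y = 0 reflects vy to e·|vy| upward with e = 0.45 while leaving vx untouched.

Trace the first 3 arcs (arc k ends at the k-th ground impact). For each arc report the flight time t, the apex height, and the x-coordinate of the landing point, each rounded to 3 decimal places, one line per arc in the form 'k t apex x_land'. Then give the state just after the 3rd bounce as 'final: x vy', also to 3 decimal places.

Arc 1: start y=16.720, vy=17.910 → t=4.426, apex=33.086, x_land=52.404, impact vy=-25.465
  bounce: vy ← 0.45·25.465 = 11.459
Arc 2: start y=0.000, vy=11.459 → t=2.339, apex=6.700, x_land=80.094, impact vy=-11.459
  bounce: vy ← 0.45·11.459 = 5.157
Arc 3: start y=0.000, vy=5.157 → t=1.052, apex=1.357, x_land=92.554, impact vy=-5.157
  bounce: vy ← 0.45·5.157 = 2.321

1 4.426 33.086 52.404
2 2.339 6.700 80.094
3 1.052 1.357 92.554
final: 92.554 2.321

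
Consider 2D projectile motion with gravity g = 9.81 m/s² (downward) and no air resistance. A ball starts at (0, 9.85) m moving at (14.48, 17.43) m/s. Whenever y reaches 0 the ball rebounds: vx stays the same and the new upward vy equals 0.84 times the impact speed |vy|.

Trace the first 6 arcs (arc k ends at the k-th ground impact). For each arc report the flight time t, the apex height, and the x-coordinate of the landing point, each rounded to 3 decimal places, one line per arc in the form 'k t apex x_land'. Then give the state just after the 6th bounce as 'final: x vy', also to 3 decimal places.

1 4.049 25.334 58.636
2 3.818 17.876 113.922
3 3.207 12.613 160.362
4 2.694 8.900 199.371
5 2.263 6.280 232.140
6 1.901 4.431 259.665
final: 259.665 7.832

Arc 1: start y=9.850, vy=17.430 → t=4.049, apex=25.334, x_land=58.636, impact vy=-22.295
  bounce: vy ← 0.84·22.295 = 18.728
Arc 2: start y=0.000, vy=18.728 → t=3.818, apex=17.876, x_land=113.922, impact vy=-18.728
  bounce: vy ← 0.84·18.728 = 15.731
Arc 3: start y=0.000, vy=15.731 → t=3.207, apex=12.613, x_land=160.362, impact vy=-15.731
  bounce: vy ← 0.84·15.731 = 13.214
Arc 4: start y=0.000, vy=13.214 → t=2.694, apex=8.900, x_land=199.371, impact vy=-13.214
  bounce: vy ← 0.84·13.214 = 11.100
Arc 5: start y=0.000, vy=11.100 → t=2.263, apex=6.280, x_land=232.140, impact vy=-11.100
  bounce: vy ← 0.84·11.100 = 9.324
Arc 6: start y=0.000, vy=9.324 → t=1.901, apex=4.431, x_land=259.665, impact vy=-9.324
  bounce: vy ← 0.84·9.324 = 7.832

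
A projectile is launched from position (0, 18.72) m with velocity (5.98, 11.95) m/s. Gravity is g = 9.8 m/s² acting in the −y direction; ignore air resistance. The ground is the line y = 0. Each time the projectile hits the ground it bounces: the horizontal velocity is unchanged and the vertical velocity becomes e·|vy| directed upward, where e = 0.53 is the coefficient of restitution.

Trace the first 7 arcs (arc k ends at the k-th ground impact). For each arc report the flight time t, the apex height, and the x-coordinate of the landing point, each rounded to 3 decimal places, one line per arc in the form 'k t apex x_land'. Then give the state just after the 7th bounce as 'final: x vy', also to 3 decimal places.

1 3.523 26.006 21.068
2 2.442 7.305 35.672
3 1.294 2.052 43.411
4 0.686 0.576 47.513
5 0.364 0.162 49.687
6 0.193 0.045 50.839
7 0.102 0.013 51.450
final: 51.450 0.265

Arc 1: start y=18.720, vy=11.950 → t=3.523, apex=26.006, x_land=21.068, impact vy=-22.577
  bounce: vy ← 0.53·22.577 = 11.966
Arc 2: start y=0.000, vy=11.966 → t=2.442, apex=7.305, x_land=35.672, impact vy=-11.966
  bounce: vy ← 0.53·11.966 = 6.342
Arc 3: start y=0.000, vy=6.342 → t=1.294, apex=2.052, x_land=43.411, impact vy=-6.342
  bounce: vy ← 0.53·6.342 = 3.361
Arc 4: start y=0.000, vy=3.361 → t=0.686, apex=0.576, x_land=47.513, impact vy=-3.361
  bounce: vy ← 0.53·3.361 = 1.781
Arc 5: start y=0.000, vy=1.781 → t=0.364, apex=0.162, x_land=49.687, impact vy=-1.781
  bounce: vy ← 0.53·1.781 = 0.944
Arc 6: start y=0.000, vy=0.944 → t=0.193, apex=0.045, x_land=50.839, impact vy=-0.944
  bounce: vy ← 0.53·0.944 = 0.500
Arc 7: start y=0.000, vy=0.500 → t=0.102, apex=0.013, x_land=51.450, impact vy=-0.500
  bounce: vy ← 0.53·0.500 = 0.265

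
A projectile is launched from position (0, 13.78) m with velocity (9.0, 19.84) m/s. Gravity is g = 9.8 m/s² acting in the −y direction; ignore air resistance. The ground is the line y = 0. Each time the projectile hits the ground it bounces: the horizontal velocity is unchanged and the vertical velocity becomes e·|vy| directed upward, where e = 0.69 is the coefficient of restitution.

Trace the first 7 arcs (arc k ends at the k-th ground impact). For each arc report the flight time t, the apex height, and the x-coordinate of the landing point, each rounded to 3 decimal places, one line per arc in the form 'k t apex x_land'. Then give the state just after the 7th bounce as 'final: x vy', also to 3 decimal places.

1 4.653 33.863 41.880
2 3.628 16.122 74.530
3 2.503 7.676 97.059
4 1.727 3.654 112.604
5 1.192 1.740 123.329
6 0.822 0.828 130.730
7 0.567 0.394 135.837
final: 135.837 1.918

Arc 1: start y=13.780, vy=19.840 → t=4.653, apex=33.863, x_land=41.880, impact vy=-25.763
  bounce: vy ← 0.69·25.763 = 17.776
Arc 2: start y=0.000, vy=17.776 → t=3.628, apex=16.122, x_land=74.530, impact vy=-17.776
  bounce: vy ← 0.69·17.776 = 12.266
Arc 3: start y=0.000, vy=12.266 → t=2.503, apex=7.676, x_land=97.059, impact vy=-12.266
  bounce: vy ← 0.69·12.266 = 8.463
Arc 4: start y=0.000, vy=8.463 → t=1.727, apex=3.654, x_land=112.604, impact vy=-8.463
  bounce: vy ← 0.69·8.463 = 5.840
Arc 5: start y=0.000, vy=5.840 → t=1.192, apex=1.740, x_land=123.329, impact vy=-5.840
  bounce: vy ← 0.69·5.840 = 4.029
Arc 6: start y=0.000, vy=4.029 → t=0.822, apex=0.828, x_land=130.730, impact vy=-4.029
  bounce: vy ← 0.69·4.029 = 2.780
Arc 7: start y=0.000, vy=2.780 → t=0.567, apex=0.394, x_land=135.837, impact vy=-2.780
  bounce: vy ← 0.69·2.780 = 1.918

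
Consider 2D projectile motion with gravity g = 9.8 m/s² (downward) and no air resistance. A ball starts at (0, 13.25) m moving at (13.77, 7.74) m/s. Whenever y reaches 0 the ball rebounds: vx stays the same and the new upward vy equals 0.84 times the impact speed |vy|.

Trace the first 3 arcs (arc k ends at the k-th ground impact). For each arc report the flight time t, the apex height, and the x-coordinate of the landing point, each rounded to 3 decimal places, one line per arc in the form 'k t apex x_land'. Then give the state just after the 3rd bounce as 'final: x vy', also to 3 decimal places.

1 2.614 16.307 35.995
2 3.065 11.506 78.197
3 2.574 8.119 113.646
final: 113.646 10.596

Arc 1: start y=13.250, vy=7.740 → t=2.614, apex=16.307, x_land=35.995, impact vy=-17.878
  bounce: vy ← 0.84·17.878 = 15.017
Arc 2: start y=0.000, vy=15.017 → t=3.065, apex=11.506, x_land=78.197, impact vy=-15.017
  bounce: vy ← 0.84·15.017 = 12.614
Arc 3: start y=0.000, vy=12.614 → t=2.574, apex=8.119, x_land=113.646, impact vy=-12.614
  bounce: vy ← 0.84·12.614 = 10.596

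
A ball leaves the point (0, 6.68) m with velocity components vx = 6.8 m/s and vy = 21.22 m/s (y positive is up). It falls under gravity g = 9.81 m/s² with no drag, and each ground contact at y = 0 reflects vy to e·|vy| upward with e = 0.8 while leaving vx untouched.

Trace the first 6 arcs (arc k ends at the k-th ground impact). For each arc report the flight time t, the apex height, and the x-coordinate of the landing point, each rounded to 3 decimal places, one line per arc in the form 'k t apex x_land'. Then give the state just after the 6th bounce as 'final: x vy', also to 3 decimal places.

1 4.621 29.630 31.422
2 3.933 18.964 58.163
3 3.146 12.137 79.556
4 2.517 7.767 96.670
5 2.013 4.971 110.362
6 1.611 3.182 121.315
final: 121.315 6.321

Arc 1: start y=6.680, vy=21.220 → t=4.621, apex=29.630, x_land=31.422, impact vy=-24.111
  bounce: vy ← 0.8·24.111 = 19.289
Arc 2: start y=0.000, vy=19.289 → t=3.933, apex=18.964, x_land=58.163, impact vy=-19.289
  bounce: vy ← 0.8·19.289 = 15.431
Arc 3: start y=0.000, vy=15.431 → t=3.146, apex=12.137, x_land=79.556, impact vy=-15.431
  bounce: vy ← 0.8·15.431 = 12.345
Arc 4: start y=0.000, vy=12.345 → t=2.517, apex=7.767, x_land=96.670, impact vy=-12.345
  bounce: vy ← 0.8·12.345 = 9.876
Arc 5: start y=0.000, vy=9.876 → t=2.013, apex=4.971, x_land=110.362, impact vy=-9.876
  bounce: vy ← 0.8·9.876 = 7.901
Arc 6: start y=0.000, vy=7.901 → t=1.611, apex=3.182, x_land=121.315, impact vy=-7.901
  bounce: vy ← 0.8·7.901 = 6.321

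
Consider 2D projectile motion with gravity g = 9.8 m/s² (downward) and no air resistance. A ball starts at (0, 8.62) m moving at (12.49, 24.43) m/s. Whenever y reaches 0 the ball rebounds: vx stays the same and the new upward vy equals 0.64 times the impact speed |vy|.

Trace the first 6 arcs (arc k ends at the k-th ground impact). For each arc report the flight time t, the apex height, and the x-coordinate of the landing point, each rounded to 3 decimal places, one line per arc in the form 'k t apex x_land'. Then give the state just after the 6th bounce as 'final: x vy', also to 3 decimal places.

Arc 1: start y=8.620, vy=24.430 → t=5.317, apex=39.070, x_land=66.404, impact vy=-27.673
  bounce: vy ← 0.64·27.673 = 17.711
Arc 2: start y=0.000, vy=17.711 → t=3.614, apex=16.003, x_land=111.548, impact vy=-17.711
  bounce: vy ← 0.64·17.711 = 11.335
Arc 3: start y=0.000, vy=11.335 → t=2.313, apex=6.555, x_land=140.440, impact vy=-11.335
  bounce: vy ← 0.64·11.335 = 7.254
Arc 4: start y=0.000, vy=7.254 → t=1.480, apex=2.685, x_land=158.931, impact vy=-7.254
  bounce: vy ← 0.64·7.254 = 4.643
Arc 5: start y=0.000, vy=4.643 → t=0.947, apex=1.100, x_land=170.765, impact vy=-4.643
  bounce: vy ← 0.64·4.643 = 2.971
Arc 6: start y=0.000, vy=2.971 → t=0.606, apex=0.450, x_land=178.339, impact vy=-2.971
  bounce: vy ← 0.64·2.971 = 1.902

1 5.317 39.070 66.404
2 3.614 16.003 111.548
3 2.313 6.555 140.440
4 1.480 2.685 158.931
5 0.947 1.100 170.765
6 0.606 0.450 178.339
final: 178.339 1.902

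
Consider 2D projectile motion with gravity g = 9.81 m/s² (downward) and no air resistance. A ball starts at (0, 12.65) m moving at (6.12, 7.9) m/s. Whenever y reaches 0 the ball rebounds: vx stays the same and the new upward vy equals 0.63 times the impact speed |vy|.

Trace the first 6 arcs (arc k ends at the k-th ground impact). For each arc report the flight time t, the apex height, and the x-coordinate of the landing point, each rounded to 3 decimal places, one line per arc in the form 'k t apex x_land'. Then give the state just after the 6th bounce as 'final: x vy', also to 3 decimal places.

1 2.602 15.831 15.923
2 2.264 6.283 29.777
3 1.426 2.494 38.504
4 0.898 0.990 44.003
5 0.566 0.393 47.467
6 0.357 0.156 49.649
final: 49.649 1.102

Arc 1: start y=12.650, vy=7.900 → t=2.602, apex=15.831, x_land=15.923, impact vy=-17.624
  bounce: vy ← 0.63·17.624 = 11.103
Arc 2: start y=0.000, vy=11.103 → t=2.264, apex=6.283, x_land=29.777, impact vy=-11.103
  bounce: vy ← 0.63·11.103 = 6.995
Arc 3: start y=0.000, vy=6.995 → t=1.426, apex=2.494, x_land=38.504, impact vy=-6.995
  bounce: vy ← 0.63·6.995 = 4.407
Arc 4: start y=0.000, vy=4.407 → t=0.898, apex=0.990, x_land=44.003, impact vy=-4.407
  bounce: vy ← 0.63·4.407 = 2.776
Arc 5: start y=0.000, vy=2.776 → t=0.566, apex=0.393, x_land=47.467, impact vy=-2.776
  bounce: vy ← 0.63·2.776 = 1.749
Arc 6: start y=0.000, vy=1.749 → t=0.357, apex=0.156, x_land=49.649, impact vy=-1.749
  bounce: vy ← 0.63·1.749 = 1.102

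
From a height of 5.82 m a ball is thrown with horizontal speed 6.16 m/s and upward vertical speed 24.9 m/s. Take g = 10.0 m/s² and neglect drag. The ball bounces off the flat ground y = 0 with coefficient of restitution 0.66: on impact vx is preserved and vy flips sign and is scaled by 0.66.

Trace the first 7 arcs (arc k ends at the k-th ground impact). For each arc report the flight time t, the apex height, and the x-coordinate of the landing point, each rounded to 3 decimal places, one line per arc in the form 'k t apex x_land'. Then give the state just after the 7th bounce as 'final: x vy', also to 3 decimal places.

1 5.204 36.820 32.055
2 3.582 16.039 54.120
3 2.364 6.987 68.684
4 1.560 3.043 78.295
5 1.030 1.326 84.639
6 0.680 0.577 88.826
7 0.449 0.252 91.589
final: 91.589 1.480

Arc 1: start y=5.820, vy=24.900 → t=5.204, apex=36.820, x_land=32.055, impact vy=-27.137
  bounce: vy ← 0.66·27.137 = 17.910
Arc 2: start y=0.000, vy=17.910 → t=3.582, apex=16.039, x_land=54.120, impact vy=-17.910
  bounce: vy ← 0.66·17.910 = 11.821
Arc 3: start y=0.000, vy=11.821 → t=2.364, apex=6.987, x_land=68.684, impact vy=-11.821
  bounce: vy ← 0.66·11.821 = 7.802
Arc 4: start y=0.000, vy=7.802 → t=1.560, apex=3.043, x_land=78.295, impact vy=-7.802
  bounce: vy ← 0.66·7.802 = 5.149
Arc 5: start y=0.000, vy=5.149 → t=1.030, apex=1.326, x_land=84.639, impact vy=-5.149
  bounce: vy ← 0.66·5.149 = 3.398
Arc 6: start y=0.000, vy=3.398 → t=0.680, apex=0.577, x_land=88.826, impact vy=-3.398
  bounce: vy ← 0.66·3.398 = 2.243
Arc 7: start y=0.000, vy=2.243 → t=0.449, apex=0.252, x_land=91.589, impact vy=-2.243
  bounce: vy ← 0.66·2.243 = 1.480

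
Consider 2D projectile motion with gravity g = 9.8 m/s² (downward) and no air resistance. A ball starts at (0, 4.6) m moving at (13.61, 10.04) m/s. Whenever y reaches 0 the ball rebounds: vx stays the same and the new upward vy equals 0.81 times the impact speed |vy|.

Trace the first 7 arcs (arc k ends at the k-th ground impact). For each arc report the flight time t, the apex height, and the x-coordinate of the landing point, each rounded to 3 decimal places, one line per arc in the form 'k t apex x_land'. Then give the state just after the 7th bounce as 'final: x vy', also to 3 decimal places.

Arc 1: start y=4.600, vy=10.040 → t=2.435, apex=9.743, x_land=33.135, impact vy=-13.819
  bounce: vy ← 0.81·13.819 = 11.193
Arc 2: start y=0.000, vy=11.193 → t=2.284, apex=6.392, x_land=64.225, impact vy=-11.193
  bounce: vy ← 0.81·11.193 = 9.067
Arc 3: start y=0.000, vy=9.067 → t=1.850, apex=4.194, x_land=89.407, impact vy=-9.067
  bounce: vy ← 0.81·9.067 = 7.344
Arc 4: start y=0.000, vy=7.344 → t=1.499, apex=2.752, x_land=109.806, impact vy=-7.344
  bounce: vy ← 0.81·7.344 = 5.949
Arc 5: start y=0.000, vy=5.949 → t=1.214, apex=1.805, x_land=126.328, impact vy=-5.949
  bounce: vy ← 0.81·5.949 = 4.818
Arc 6: start y=0.000, vy=4.818 → t=0.983, apex=1.185, x_land=139.711, impact vy=-4.818
  bounce: vy ← 0.81·4.818 = 3.903
Arc 7: start y=0.000, vy=3.903 → t=0.797, apex=0.777, x_land=150.552, impact vy=-3.903
  bounce: vy ← 0.81·3.903 = 3.161

1 2.435 9.743 33.135
2 2.284 6.392 64.225
3 1.850 4.194 89.407
4 1.499 2.752 109.806
5 1.214 1.805 126.328
6 0.983 1.185 139.711
7 0.797 0.777 150.552
final: 150.552 3.161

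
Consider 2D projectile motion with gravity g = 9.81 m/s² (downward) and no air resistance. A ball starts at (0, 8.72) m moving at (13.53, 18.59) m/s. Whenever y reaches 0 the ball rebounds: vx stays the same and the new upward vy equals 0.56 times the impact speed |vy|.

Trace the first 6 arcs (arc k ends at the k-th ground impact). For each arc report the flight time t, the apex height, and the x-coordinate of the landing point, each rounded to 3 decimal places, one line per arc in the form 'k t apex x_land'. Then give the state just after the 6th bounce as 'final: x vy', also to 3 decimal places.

1 4.212 26.334 56.989
2 2.595 8.258 92.101
3 1.453 2.590 111.764
4 0.814 0.812 122.775
5 0.456 0.255 128.941
6 0.255 0.080 132.395
final: 132.395 0.701

Arc 1: start y=8.720, vy=18.590 → t=4.212, apex=26.334, x_land=56.989, impact vy=-22.730
  bounce: vy ← 0.56·22.730 = 12.729
Arc 2: start y=0.000, vy=12.729 → t=2.595, apex=8.258, x_land=92.101, impact vy=-12.729
  bounce: vy ← 0.56·12.729 = 7.128
Arc 3: start y=0.000, vy=7.128 → t=1.453, apex=2.590, x_land=111.764, impact vy=-7.128
  bounce: vy ← 0.56·7.128 = 3.992
Arc 4: start y=0.000, vy=3.992 → t=0.814, apex=0.812, x_land=122.775, impact vy=-3.992
  bounce: vy ← 0.56·3.992 = 2.235
Arc 5: start y=0.000, vy=2.235 → t=0.456, apex=0.255, x_land=128.941, impact vy=-2.235
  bounce: vy ← 0.56·2.235 = 1.252
Arc 6: start y=0.000, vy=1.252 → t=0.255, apex=0.080, x_land=132.395, impact vy=-1.252
  bounce: vy ← 0.56·1.252 = 0.701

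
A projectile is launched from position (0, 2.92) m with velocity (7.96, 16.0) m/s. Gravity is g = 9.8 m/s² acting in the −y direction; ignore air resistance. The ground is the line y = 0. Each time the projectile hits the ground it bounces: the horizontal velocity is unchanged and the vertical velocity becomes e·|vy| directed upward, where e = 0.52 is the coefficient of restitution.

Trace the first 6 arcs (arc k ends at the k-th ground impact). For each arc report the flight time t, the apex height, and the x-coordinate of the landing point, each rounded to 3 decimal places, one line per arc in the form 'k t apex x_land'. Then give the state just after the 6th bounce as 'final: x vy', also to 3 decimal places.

1 3.439 15.981 27.371
2 1.878 4.321 42.322
3 0.977 1.168 50.096
4 0.508 0.316 54.139
5 0.264 0.085 56.241
6 0.137 0.023 57.334
final: 57.334 0.350

Arc 1: start y=2.920, vy=16.000 → t=3.439, apex=15.981, x_land=27.371, impact vy=-17.698
  bounce: vy ← 0.52·17.698 = 9.203
Arc 2: start y=0.000, vy=9.203 → t=1.878, apex=4.321, x_land=42.322, impact vy=-9.203
  bounce: vy ← 0.52·9.203 = 4.786
Arc 3: start y=0.000, vy=4.786 → t=0.977, apex=1.168, x_land=50.096, impact vy=-4.786
  bounce: vy ← 0.52·4.786 = 2.489
Arc 4: start y=0.000, vy=2.489 → t=0.508, apex=0.316, x_land=54.139, impact vy=-2.489
  bounce: vy ← 0.52·2.489 = 1.294
Arc 5: start y=0.000, vy=1.294 → t=0.264, apex=0.085, x_land=56.241, impact vy=-1.294
  bounce: vy ← 0.52·1.294 = 0.673
Arc 6: start y=0.000, vy=0.673 → t=0.137, apex=0.023, x_land=57.334, impact vy=-0.673
  bounce: vy ← 0.52·0.673 = 0.350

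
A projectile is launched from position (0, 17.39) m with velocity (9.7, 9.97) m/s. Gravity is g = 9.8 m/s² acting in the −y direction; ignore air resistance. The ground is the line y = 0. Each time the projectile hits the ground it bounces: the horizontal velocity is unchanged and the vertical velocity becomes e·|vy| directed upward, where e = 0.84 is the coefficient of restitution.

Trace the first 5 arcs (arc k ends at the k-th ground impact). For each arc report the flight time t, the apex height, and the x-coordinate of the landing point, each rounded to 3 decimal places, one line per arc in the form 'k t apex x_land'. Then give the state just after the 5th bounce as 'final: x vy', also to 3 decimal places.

Arc 1: start y=17.390, vy=9.970 → t=3.158, apex=22.461, x_land=30.636, impact vy=-20.982
  bounce: vy ← 0.84·20.982 = 17.625
Arc 2: start y=0.000, vy=17.625 → t=3.597, apex=15.849, x_land=65.526, impact vy=-17.625
  bounce: vy ← 0.84·17.625 = 14.805
Arc 3: start y=0.000, vy=14.805 → t=3.021, apex=11.183, x_land=94.834, impact vy=-14.805
  bounce: vy ← 0.84·14.805 = 12.436
Arc 4: start y=0.000, vy=12.436 → t=2.538, apex=7.891, x_land=119.452, impact vy=-12.436
  bounce: vy ← 0.84·12.436 = 10.446
Arc 5: start y=0.000, vy=10.446 → t=2.132, apex=5.568, x_land=140.132, impact vy=-10.446
  bounce: vy ← 0.84·10.446 = 8.775

1 3.158 22.461 30.636
2 3.597 15.849 65.526
3 3.021 11.183 94.834
4 2.538 7.891 119.452
5 2.132 5.568 140.132
final: 140.132 8.775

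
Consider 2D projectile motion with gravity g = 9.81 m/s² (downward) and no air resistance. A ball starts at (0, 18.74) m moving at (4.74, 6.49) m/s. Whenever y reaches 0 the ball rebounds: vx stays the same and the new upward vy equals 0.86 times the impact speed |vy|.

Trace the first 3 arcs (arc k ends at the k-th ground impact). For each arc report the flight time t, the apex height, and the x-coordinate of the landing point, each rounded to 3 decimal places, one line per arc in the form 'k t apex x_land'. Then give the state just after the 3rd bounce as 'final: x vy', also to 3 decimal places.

Arc 1: start y=18.740, vy=6.490 → t=2.725, apex=20.887, x_land=12.917, impact vy=-20.243
  bounce: vy ← 0.86·20.243 = 17.409
Arc 2: start y=0.000, vy=17.409 → t=3.549, apex=15.448, x_land=29.741, impact vy=-17.409
  bounce: vy ← 0.86·17.409 = 14.972
Arc 3: start y=0.000, vy=14.972 → t=3.052, apex=11.425, x_land=44.209, impact vy=-14.972
  bounce: vy ← 0.86·14.972 = 12.876

1 2.725 20.887 12.917
2 3.549 15.448 29.741
3 3.052 11.425 44.209
final: 44.209 12.876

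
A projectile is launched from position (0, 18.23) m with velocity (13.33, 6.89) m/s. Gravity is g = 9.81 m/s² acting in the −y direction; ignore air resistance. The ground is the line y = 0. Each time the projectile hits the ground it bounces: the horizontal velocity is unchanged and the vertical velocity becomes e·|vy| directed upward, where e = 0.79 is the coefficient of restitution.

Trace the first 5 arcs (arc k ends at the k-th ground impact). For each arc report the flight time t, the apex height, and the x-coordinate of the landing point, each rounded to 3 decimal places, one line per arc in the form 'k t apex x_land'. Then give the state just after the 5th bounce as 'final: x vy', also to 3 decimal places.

Arc 1: start y=18.230, vy=6.890 → t=2.754, apex=20.650, x_land=36.713, impact vy=-20.128
  bounce: vy ← 0.79·20.128 = 15.901
Arc 2: start y=0.000, vy=15.901 → t=3.242, apex=12.887, x_land=79.927, impact vy=-15.901
  bounce: vy ← 0.79·15.901 = 12.562
Arc 3: start y=0.000, vy=12.562 → t=2.561, apex=8.043, x_land=114.066, impact vy=-12.562
  bounce: vy ← 0.79·12.562 = 9.924
Arc 4: start y=0.000, vy=9.924 → t=2.023, apex=5.020, x_land=141.035, impact vy=-9.924
  bounce: vy ← 0.79·9.924 = 7.840
Arc 5: start y=0.000, vy=7.840 → t=1.598, apex=3.133, x_land=162.342, impact vy=-7.840
  bounce: vy ← 0.79·7.840 = 6.194

1 2.754 20.650 36.713
2 3.242 12.887 79.927
3 2.561 8.043 114.066
4 2.023 5.020 141.035
5 1.598 3.133 162.342
final: 162.342 6.194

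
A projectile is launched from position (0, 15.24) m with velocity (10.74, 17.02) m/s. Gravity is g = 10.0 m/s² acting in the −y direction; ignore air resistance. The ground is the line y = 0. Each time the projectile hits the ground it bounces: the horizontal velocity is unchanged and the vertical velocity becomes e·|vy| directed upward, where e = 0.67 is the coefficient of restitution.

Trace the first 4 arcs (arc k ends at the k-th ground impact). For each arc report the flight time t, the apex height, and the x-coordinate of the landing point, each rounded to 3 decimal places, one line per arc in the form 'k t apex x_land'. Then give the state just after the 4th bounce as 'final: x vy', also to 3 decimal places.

1 4.140 29.724 44.466
2 3.267 13.343 79.555
3 2.189 5.990 103.065
4 1.467 2.689 118.817
final: 118.817 4.913

Arc 1: start y=15.240, vy=17.020 → t=4.140, apex=29.724, x_land=44.466, impact vy=-24.382
  bounce: vy ← 0.67·24.382 = 16.336
Arc 2: start y=0.000, vy=16.336 → t=3.267, apex=13.343, x_land=79.555, impact vy=-16.336
  bounce: vy ← 0.67·16.336 = 10.945
Arc 3: start y=0.000, vy=10.945 → t=2.189, apex=5.990, x_land=103.065, impact vy=-10.945
  bounce: vy ← 0.67·10.945 = 7.333
Arc 4: start y=0.000, vy=7.333 → t=1.467, apex=2.689, x_land=118.817, impact vy=-7.333
  bounce: vy ← 0.67·7.333 = 4.913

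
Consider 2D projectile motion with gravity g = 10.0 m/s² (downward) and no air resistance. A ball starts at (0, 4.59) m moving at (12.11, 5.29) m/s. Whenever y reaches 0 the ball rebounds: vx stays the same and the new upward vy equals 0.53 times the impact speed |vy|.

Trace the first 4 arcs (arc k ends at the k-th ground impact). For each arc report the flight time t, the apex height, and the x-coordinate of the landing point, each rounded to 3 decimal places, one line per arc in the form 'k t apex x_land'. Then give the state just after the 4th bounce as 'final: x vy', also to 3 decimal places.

Arc 1: start y=4.590, vy=5.290 → t=1.623, apex=5.989, x_land=19.660, impact vy=-10.945
  bounce: vy ← 0.53·10.945 = 5.801
Arc 2: start y=0.000, vy=5.801 → t=1.160, apex=1.682, x_land=33.709, impact vy=-5.801
  bounce: vy ← 0.53·5.801 = 3.074
Arc 3: start y=0.000, vy=3.074 → t=0.615, apex=0.473, x_land=41.155, impact vy=-3.074
  bounce: vy ← 0.53·3.074 = 1.629
Arc 4: start y=0.000, vy=1.629 → t=0.326, apex=0.133, x_land=45.102, impact vy=-1.629
  bounce: vy ← 0.53·1.629 = 0.864

1 1.623 5.989 19.660
2 1.160 1.682 33.709
3 0.615 0.473 41.155
4 0.326 0.133 45.102
final: 45.102 0.864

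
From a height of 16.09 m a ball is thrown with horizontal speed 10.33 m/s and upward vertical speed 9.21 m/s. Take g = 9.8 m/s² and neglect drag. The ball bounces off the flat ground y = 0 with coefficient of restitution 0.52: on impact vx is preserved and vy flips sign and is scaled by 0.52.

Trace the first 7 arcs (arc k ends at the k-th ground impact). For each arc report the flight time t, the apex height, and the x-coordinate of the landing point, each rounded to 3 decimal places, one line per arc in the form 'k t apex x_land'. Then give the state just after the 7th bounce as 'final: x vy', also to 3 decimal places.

Arc 1: start y=16.090, vy=9.210 → t=2.981, apex=20.418, x_land=30.795, impact vy=-20.005
  bounce: vy ← 0.52·20.005 = 10.402
Arc 2: start y=0.000, vy=10.402 → t=2.123, apex=5.521, x_land=52.725, impact vy=-10.402
  bounce: vy ← 0.52·10.402 = 5.409
Arc 3: start y=0.000, vy=5.409 → t=1.104, apex=1.493, x_land=64.128, impact vy=-5.409
  bounce: vy ← 0.52·5.409 = 2.813
Arc 4: start y=0.000, vy=2.813 → t=0.574, apex=0.404, x_land=70.058, impact vy=-2.813
  bounce: vy ← 0.52·2.813 = 1.463
Arc 5: start y=0.000, vy=1.463 → t=0.299, apex=0.109, x_land=73.142, impact vy=-1.463
  bounce: vy ← 0.52·1.463 = 0.761
Arc 6: start y=0.000, vy=0.761 → t=0.155, apex=0.030, x_land=74.745, impact vy=-0.761
  bounce: vy ← 0.52·0.761 = 0.396
Arc 7: start y=0.000, vy=0.396 → t=0.081, apex=0.008, x_land=75.579, impact vy=-0.396
  bounce: vy ← 0.52·0.396 = 0.206

1 2.981 20.418 30.795
2 2.123 5.521 52.725
3 1.104 1.493 64.128
4 0.574 0.404 70.058
5 0.299 0.109 73.142
6 0.155 0.030 74.745
7 0.081 0.008 75.579
final: 75.579 0.206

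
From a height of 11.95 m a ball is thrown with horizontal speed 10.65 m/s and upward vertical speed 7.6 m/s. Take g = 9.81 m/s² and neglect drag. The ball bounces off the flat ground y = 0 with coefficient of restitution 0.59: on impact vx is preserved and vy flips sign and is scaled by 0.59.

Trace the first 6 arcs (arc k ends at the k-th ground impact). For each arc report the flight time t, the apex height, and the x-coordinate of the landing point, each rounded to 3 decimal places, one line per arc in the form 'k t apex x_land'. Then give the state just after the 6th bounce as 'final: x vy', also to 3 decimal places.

Arc 1: start y=11.950, vy=7.600 → t=2.517, apex=14.894, x_land=26.809, impact vy=-17.094
  bounce: vy ← 0.59·17.094 = 10.086
Arc 2: start y=0.000, vy=10.086 → t=2.056, apex=5.185, x_land=48.708, impact vy=-10.086
  bounce: vy ← 0.59·10.086 = 5.951
Arc 3: start y=0.000, vy=5.951 → t=1.213, apex=1.805, x_land=61.628, impact vy=-5.951
  bounce: vy ← 0.59·5.951 = 3.511
Arc 4: start y=0.000, vy=3.511 → t=0.716, apex=0.628, x_land=69.251, impact vy=-3.511
  bounce: vy ← 0.59·3.511 = 2.071
Arc 5: start y=0.000, vy=2.071 → t=0.422, apex=0.219, x_land=73.748, impact vy=-2.071
  bounce: vy ← 0.59·2.071 = 1.222
Arc 6: start y=0.000, vy=1.222 → t=0.249, apex=0.076, x_land=76.402, impact vy=-1.222
  bounce: vy ← 0.59·1.222 = 0.721

1 2.517 14.894 26.809
2 2.056 5.185 48.708
3 1.213 1.805 61.628
4 0.716 0.628 69.251
5 0.422 0.219 73.748
6 0.249 0.076 76.402
final: 76.402 0.721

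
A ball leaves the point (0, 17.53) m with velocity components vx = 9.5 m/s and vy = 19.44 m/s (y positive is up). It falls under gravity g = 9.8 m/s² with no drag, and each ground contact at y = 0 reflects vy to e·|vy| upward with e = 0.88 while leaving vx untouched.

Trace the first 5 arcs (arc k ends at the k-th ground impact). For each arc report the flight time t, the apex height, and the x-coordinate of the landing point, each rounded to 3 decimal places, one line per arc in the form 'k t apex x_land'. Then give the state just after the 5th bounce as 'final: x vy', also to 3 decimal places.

Arc 1: start y=17.530, vy=19.440 → t=4.725, apex=36.811, x_land=44.883, impact vy=-26.861
  bounce: vy ← 0.88·26.861 = 23.637
Arc 2: start y=0.000, vy=23.637 → t=4.824, apex=28.507, x_land=90.711, impact vy=-23.637
  bounce: vy ← 0.88·23.637 = 20.801
Arc 3: start y=0.000, vy=20.801 → t=4.245, apex=22.076, x_land=131.040, impact vy=-20.801
  bounce: vy ← 0.88·20.801 = 18.305
Arc 4: start y=0.000, vy=18.305 → t=3.736, apex=17.095, x_land=166.529, impact vy=-18.305
  bounce: vy ← 0.88·18.305 = 16.108
Arc 5: start y=0.000, vy=16.108 → t=3.287, apex=13.239, x_land=197.759, impact vy=-16.108
  bounce: vy ← 0.88·16.108 = 14.175

1 4.725 36.811 44.883
2 4.824 28.507 90.711
3 4.245 22.076 131.040
4 3.736 17.095 166.529
5 3.287 13.239 197.759
final: 197.759 14.175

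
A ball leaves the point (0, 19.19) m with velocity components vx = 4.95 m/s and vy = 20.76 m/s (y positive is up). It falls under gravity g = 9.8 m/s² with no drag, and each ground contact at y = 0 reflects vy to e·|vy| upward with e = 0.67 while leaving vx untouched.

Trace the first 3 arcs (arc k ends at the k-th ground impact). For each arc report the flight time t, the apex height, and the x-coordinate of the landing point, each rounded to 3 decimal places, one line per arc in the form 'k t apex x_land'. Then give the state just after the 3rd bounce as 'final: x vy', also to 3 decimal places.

1 5.017 41.179 24.836
2 3.885 18.485 44.064
3 2.603 8.298 56.947
final: 56.947 8.545

Arc 1: start y=19.190, vy=20.760 → t=5.017, apex=41.179, x_land=24.836, impact vy=-28.410
  bounce: vy ← 0.67·28.410 = 19.034
Arc 2: start y=0.000, vy=19.034 → t=3.885, apex=18.485, x_land=44.064, impact vy=-19.034
  bounce: vy ← 0.67·19.034 = 12.753
Arc 3: start y=0.000, vy=12.753 → t=2.603, apex=8.298, x_land=56.947, impact vy=-12.753
  bounce: vy ← 0.67·12.753 = 8.545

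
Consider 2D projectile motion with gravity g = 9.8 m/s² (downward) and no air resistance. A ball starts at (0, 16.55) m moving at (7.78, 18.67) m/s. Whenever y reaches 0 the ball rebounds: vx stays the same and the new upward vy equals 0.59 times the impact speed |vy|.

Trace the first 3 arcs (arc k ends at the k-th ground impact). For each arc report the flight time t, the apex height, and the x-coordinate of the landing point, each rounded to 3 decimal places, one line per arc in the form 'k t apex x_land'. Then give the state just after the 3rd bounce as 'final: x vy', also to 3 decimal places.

Arc 1: start y=16.550, vy=18.670 → t=4.552, apex=34.334, x_land=35.416, impact vy=-25.941
  bounce: vy ← 0.59·25.941 = 15.305
Arc 2: start y=0.000, vy=15.305 → t=3.124, apex=11.952, x_land=59.717, impact vy=-15.305
  bounce: vy ← 0.59·15.305 = 9.030
Arc 3: start y=0.000, vy=9.030 → t=1.843, apex=4.160, x_land=74.055, impact vy=-9.030
  bounce: vy ← 0.59·9.030 = 5.328

1 4.552 34.334 35.416
2 3.124 11.952 59.717
3 1.843 4.160 74.055
final: 74.055 5.328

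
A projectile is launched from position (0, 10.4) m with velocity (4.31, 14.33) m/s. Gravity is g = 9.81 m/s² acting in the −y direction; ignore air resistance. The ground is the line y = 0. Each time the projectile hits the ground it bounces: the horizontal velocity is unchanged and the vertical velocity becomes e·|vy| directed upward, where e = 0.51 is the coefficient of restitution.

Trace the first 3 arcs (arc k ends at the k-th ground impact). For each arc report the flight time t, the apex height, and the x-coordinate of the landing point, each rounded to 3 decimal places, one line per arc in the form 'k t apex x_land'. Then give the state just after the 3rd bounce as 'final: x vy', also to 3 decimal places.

1 3.523 20.866 15.185
2 2.104 5.427 24.253
3 1.073 1.412 28.877
final: 28.877 2.684

Arc 1: start y=10.400, vy=14.330 → t=3.523, apex=20.866, x_land=15.185, impact vy=-20.234
  bounce: vy ← 0.51·20.234 = 10.319
Arc 2: start y=0.000, vy=10.319 → t=2.104, apex=5.427, x_land=24.253, impact vy=-10.319
  bounce: vy ← 0.51·10.319 = 5.263
Arc 3: start y=0.000, vy=5.263 → t=1.073, apex=1.412, x_land=28.877, impact vy=-5.263
  bounce: vy ← 0.51·5.263 = 2.684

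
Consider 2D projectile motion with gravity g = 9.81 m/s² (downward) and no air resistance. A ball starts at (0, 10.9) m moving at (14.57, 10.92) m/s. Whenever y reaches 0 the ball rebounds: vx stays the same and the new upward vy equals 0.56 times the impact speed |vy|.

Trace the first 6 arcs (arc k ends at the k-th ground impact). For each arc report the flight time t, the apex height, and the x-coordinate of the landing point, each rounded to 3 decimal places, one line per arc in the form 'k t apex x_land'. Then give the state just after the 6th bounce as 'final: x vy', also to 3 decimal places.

Arc 1: start y=10.900, vy=10.920 → t=2.974, apex=16.978, x_land=43.326, impact vy=-18.251
  bounce: vy ← 0.56·18.251 = 10.221
Arc 2: start y=0.000, vy=10.221 → t=2.084, apex=5.324, x_land=73.685, impact vy=-10.221
  bounce: vy ← 0.56·10.221 = 5.724
Arc 3: start y=0.000, vy=5.724 → t=1.167, apex=1.670, x_land=90.687, impact vy=-5.724
  bounce: vy ← 0.56·5.724 = 3.205
Arc 4: start y=0.000, vy=3.205 → t=0.653, apex=0.524, x_land=100.208, impact vy=-3.205
  bounce: vy ← 0.56·3.205 = 1.795
Arc 5: start y=0.000, vy=1.795 → t=0.366, apex=0.164, x_land=105.539, impact vy=-1.795
  bounce: vy ← 0.56·1.795 = 1.005
Arc 6: start y=0.000, vy=1.005 → t=0.205, apex=0.051, x_land=108.525, impact vy=-1.005
  bounce: vy ← 0.56·1.005 = 0.563

1 2.974 16.978 43.326
2 2.084 5.324 73.685
3 1.167 1.670 90.687
4 0.653 0.524 100.208
5 0.366 0.164 105.539
6 0.205 0.051 108.525
final: 108.525 0.563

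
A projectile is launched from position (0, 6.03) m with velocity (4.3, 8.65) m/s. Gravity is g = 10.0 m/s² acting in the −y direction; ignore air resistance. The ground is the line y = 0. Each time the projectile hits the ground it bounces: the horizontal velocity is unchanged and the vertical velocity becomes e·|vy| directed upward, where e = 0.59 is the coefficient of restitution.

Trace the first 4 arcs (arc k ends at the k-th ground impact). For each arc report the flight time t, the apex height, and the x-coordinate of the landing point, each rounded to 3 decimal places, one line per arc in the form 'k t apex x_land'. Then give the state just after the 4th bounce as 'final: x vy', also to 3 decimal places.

Arc 1: start y=6.030, vy=8.650 → t=2.263, apex=9.771, x_land=9.731, impact vy=-13.979
  bounce: vy ← 0.59·13.979 = 8.248
Arc 2: start y=0.000, vy=8.248 → t=1.650, apex=3.401, x_land=16.824, impact vy=-8.248
  bounce: vy ← 0.59·8.248 = 4.866
Arc 3: start y=0.000, vy=4.866 → t=0.973, apex=1.184, x_land=21.009, impact vy=-4.866
  bounce: vy ← 0.59·4.866 = 2.871
Arc 4: start y=0.000, vy=2.871 → t=0.574, apex=0.412, x_land=23.478, impact vy=-2.871
  bounce: vy ← 0.59·2.871 = 1.694

1 2.263 9.771 9.731
2 1.650 3.401 16.824
3 0.973 1.184 21.009
4 0.574 0.412 23.478
final: 23.478 1.694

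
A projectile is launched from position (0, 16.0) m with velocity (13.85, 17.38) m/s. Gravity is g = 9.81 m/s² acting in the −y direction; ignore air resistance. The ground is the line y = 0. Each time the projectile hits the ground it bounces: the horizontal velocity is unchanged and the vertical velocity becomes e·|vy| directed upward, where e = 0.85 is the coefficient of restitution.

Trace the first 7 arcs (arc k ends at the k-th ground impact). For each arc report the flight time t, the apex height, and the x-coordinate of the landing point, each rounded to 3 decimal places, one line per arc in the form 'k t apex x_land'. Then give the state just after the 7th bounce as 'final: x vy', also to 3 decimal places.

Arc 1: start y=16.000, vy=17.380 → t=4.302, apex=31.396, x_land=59.578, impact vy=-24.819
  bounce: vy ← 0.85·24.819 = 21.096
Arc 2: start y=0.000, vy=21.096 → t=4.301, apex=22.683, x_land=119.146, impact vy=-21.096
  bounce: vy ← 0.85·21.096 = 17.932
Arc 3: start y=0.000, vy=17.932 → t=3.656, apex=16.389, x_land=169.779, impact vy=-17.932
  bounce: vy ← 0.85·17.932 = 15.242
Arc 4: start y=0.000, vy=15.242 → t=3.107, apex=11.841, x_land=212.817, impact vy=-15.242
  bounce: vy ← 0.85·15.242 = 12.956
Arc 5: start y=0.000, vy=12.956 → t=2.641, apex=8.555, x_land=249.399, impact vy=-12.956
  bounce: vy ← 0.85·12.956 = 11.012
Arc 6: start y=0.000, vy=11.012 → t=2.245, apex=6.181, x_land=280.494, impact vy=-11.012
  bounce: vy ← 0.85·11.012 = 9.360
Arc 7: start y=0.000, vy=9.360 → t=1.908, apex=4.466, x_land=306.925, impact vy=-9.360
  bounce: vy ← 0.85·9.360 = 7.956

1 4.302 31.396 59.578
2 4.301 22.683 119.146
3 3.656 16.389 169.779
4 3.107 11.841 212.817
5 2.641 8.555 249.399
6 2.245 6.181 280.494
7 1.908 4.466 306.925
final: 306.925 7.956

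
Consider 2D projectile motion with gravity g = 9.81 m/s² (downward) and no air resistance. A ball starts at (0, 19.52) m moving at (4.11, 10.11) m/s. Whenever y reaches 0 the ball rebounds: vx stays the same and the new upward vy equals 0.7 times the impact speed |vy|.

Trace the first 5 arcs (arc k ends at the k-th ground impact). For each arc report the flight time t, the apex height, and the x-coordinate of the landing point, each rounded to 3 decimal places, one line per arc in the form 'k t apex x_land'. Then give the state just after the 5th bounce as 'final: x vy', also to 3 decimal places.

Arc 1: start y=19.520, vy=10.110 → t=3.276, apex=24.730, x_land=13.464, impact vy=-22.027
  bounce: vy ← 0.7·22.027 = 15.419
Arc 2: start y=0.000, vy=15.419 → t=3.144, apex=12.117, x_land=26.384, impact vy=-15.419
  bounce: vy ← 0.7·15.419 = 10.793
Arc 3: start y=0.000, vy=10.793 → t=2.200, apex=5.938, x_land=35.428, impact vy=-10.793
  bounce: vy ← 0.7·10.793 = 7.555
Arc 4: start y=0.000, vy=7.555 → t=1.540, apex=2.909, x_land=41.759, impact vy=-7.555
  bounce: vy ← 0.7·7.555 = 5.289
Arc 5: start y=0.000, vy=5.289 → t=1.078, apex=1.426, x_land=46.190, impact vy=-5.289
  bounce: vy ← 0.7·5.289 = 3.702

1 3.276 24.730 13.464
2 3.144 12.117 26.384
3 2.200 5.938 35.428
4 1.540 2.909 41.759
5 1.078 1.426 46.190
final: 46.190 3.702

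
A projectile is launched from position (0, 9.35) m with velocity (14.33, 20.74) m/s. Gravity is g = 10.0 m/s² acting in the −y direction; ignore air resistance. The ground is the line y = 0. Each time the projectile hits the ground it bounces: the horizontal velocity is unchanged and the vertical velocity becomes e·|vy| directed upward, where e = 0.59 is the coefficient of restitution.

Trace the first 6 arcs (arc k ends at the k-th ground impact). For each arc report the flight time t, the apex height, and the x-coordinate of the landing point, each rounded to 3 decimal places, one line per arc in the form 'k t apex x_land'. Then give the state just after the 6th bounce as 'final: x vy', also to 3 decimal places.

Arc 1: start y=9.350, vy=20.740 → t=4.558, apex=30.857, x_land=65.320, impact vy=-24.842
  bounce: vy ← 0.59·24.842 = 14.657
Arc 2: start y=0.000, vy=14.657 → t=2.931, apex=10.741, x_land=107.327, impact vy=-14.657
  bounce: vy ← 0.59·14.657 = 8.648
Arc 3: start y=0.000, vy=8.648 → t=1.730, apex=3.739, x_land=132.111, impact vy=-8.648
  bounce: vy ← 0.59·8.648 = 5.102
Arc 4: start y=0.000, vy=5.102 → t=1.020, apex=1.302, x_land=146.734, impact vy=-5.102
  bounce: vy ← 0.59·5.102 = 3.010
Arc 5: start y=0.000, vy=3.010 → t=0.602, apex=0.453, x_land=155.361, impact vy=-3.010
  bounce: vy ← 0.59·3.010 = 1.776
Arc 6: start y=0.000, vy=1.776 → t=0.355, apex=0.158, x_land=160.451, impact vy=-1.776
  bounce: vy ← 0.59·1.776 = 1.048

1 4.558 30.857 65.320
2 2.931 10.741 107.327
3 1.730 3.739 132.111
4 1.020 1.302 146.734
5 0.602 0.453 155.361
6 0.355 0.158 160.451
final: 160.451 1.048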